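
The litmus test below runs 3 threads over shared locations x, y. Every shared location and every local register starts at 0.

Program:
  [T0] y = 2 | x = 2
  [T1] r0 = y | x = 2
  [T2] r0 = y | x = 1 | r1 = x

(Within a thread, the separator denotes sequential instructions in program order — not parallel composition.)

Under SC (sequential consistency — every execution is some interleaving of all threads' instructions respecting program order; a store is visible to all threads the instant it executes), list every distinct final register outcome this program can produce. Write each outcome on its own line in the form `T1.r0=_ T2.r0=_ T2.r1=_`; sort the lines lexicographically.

outcome vector order: (T1.r0,T2.r0,T2.r1)
|SC outcomes| = 8

T1.r0=0 T2.r0=0 T2.r1=1
T1.r0=0 T2.r0=0 T2.r1=2
T1.r0=0 T2.r0=2 T2.r1=1
T1.r0=0 T2.r0=2 T2.r1=2
T1.r0=2 T2.r0=0 T2.r1=1
T1.r0=2 T2.r0=0 T2.r1=2
T1.r0=2 T2.r0=2 T2.r1=1
T1.r0=2 T2.r0=2 T2.r1=2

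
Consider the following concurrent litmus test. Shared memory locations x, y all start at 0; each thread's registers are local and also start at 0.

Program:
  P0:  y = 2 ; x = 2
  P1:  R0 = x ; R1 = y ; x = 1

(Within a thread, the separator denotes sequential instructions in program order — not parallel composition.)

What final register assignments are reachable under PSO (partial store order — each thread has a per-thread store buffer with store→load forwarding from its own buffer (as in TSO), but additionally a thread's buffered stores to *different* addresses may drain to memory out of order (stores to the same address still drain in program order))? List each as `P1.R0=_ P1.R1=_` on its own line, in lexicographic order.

outcome vector order: (P1.R0,P1.R1)
|PSO outcomes| = 4

P1.R0=0 P1.R1=0
P1.R0=0 P1.R1=2
P1.R0=2 P1.R1=0
P1.R0=2 P1.R1=2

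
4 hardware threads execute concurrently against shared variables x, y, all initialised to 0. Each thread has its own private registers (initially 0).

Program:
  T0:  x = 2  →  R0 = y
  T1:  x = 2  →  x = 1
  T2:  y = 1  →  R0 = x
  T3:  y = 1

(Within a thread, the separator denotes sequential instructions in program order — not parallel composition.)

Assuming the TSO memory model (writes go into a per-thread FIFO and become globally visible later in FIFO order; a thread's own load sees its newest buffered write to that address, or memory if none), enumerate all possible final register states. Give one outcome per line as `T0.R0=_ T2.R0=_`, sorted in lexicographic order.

T0.R0=0 T2.R0=0
T0.R0=0 T2.R0=1
T0.R0=0 T2.R0=2
T0.R0=1 T2.R0=0
T0.R0=1 T2.R0=1
T0.R0=1 T2.R0=2

outcome vector order: (T0.R0,T2.R0)
|TSO outcomes| = 6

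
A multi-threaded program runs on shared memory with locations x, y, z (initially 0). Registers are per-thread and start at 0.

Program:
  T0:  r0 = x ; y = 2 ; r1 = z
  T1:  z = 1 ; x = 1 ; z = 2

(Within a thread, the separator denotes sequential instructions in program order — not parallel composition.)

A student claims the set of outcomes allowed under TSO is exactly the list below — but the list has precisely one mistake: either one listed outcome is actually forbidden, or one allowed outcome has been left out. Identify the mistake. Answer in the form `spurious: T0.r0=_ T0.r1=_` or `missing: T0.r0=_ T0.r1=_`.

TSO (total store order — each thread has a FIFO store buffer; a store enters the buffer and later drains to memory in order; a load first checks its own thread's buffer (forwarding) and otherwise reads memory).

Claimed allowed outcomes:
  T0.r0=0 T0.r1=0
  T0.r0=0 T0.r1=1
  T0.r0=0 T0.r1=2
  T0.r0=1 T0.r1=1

missing: T0.r0=1 T0.r1=2

outcome vector order: (T0.r0,T0.r1)
TSO: 5 outcomes — {(0,0); (0,1); (0,2); (1,1); (1,2)}
TSO∖claimed = {(1,2)}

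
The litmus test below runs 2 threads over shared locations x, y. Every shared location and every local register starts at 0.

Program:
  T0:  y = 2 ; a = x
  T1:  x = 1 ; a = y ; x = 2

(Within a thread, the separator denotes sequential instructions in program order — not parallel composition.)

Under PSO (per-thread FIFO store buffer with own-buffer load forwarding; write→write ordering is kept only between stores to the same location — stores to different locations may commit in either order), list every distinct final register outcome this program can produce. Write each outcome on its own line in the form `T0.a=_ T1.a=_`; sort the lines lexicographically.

T0.a=0 T1.a=0
T0.a=0 T1.a=2
T0.a=1 T1.a=0
T0.a=1 T1.a=2
T0.a=2 T1.a=0
T0.a=2 T1.a=2

outcome vector order: (T0.a,T1.a)
|PSO outcomes| = 6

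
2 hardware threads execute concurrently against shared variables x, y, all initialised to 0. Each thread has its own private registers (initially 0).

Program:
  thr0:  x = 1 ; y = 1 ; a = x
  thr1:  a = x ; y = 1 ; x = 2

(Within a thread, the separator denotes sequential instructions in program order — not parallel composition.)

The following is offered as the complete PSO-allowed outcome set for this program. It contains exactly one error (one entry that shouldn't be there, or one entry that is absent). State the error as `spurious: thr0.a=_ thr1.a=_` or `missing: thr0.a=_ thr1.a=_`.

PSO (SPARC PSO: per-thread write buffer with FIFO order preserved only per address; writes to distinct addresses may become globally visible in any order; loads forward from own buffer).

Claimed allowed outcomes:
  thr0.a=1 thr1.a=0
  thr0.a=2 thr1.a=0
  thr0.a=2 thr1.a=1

outcome vector order: (thr0.a,thr1.a)
[PSO] allowed = {1/0, 1/1, 2/0, 2/1}
PSO∖claimed = {1/1}

missing: thr0.a=1 thr1.a=1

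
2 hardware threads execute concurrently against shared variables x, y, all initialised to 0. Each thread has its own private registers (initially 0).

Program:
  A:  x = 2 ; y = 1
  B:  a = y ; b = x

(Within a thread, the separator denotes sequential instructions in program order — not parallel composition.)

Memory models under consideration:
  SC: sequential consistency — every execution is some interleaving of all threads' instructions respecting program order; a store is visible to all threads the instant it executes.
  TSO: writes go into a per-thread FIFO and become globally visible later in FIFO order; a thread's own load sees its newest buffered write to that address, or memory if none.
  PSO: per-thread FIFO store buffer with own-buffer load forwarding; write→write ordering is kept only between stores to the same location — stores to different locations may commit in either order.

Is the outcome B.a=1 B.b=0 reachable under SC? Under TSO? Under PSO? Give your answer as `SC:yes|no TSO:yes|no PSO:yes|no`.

outcome vector order: (B.a,B.b)
SC: 3 outcomes — {0/0, 0/2, 1/2}
TSO: 3 outcomes — {0/0, 0/2, 1/2}
PSO: 4 outcomes — {0/0, 0/2, 1/0, 1/2}
target 1/0 ∈ {PSO}

SC:no TSO:no PSO:yes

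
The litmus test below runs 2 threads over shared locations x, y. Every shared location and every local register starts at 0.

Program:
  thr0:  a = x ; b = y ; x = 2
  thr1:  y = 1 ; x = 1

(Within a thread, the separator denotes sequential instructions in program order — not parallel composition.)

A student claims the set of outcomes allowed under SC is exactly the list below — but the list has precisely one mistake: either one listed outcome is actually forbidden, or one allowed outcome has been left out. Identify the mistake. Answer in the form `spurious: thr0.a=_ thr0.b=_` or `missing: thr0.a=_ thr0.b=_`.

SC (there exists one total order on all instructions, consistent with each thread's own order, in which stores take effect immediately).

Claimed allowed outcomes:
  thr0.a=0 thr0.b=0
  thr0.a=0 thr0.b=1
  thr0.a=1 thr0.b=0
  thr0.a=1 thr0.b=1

spurious: thr0.a=1 thr0.b=0

outcome vector order: (thr0.a,thr0.b)
[SC] allowed = {<0 0>; <0 1>; <1 1>}
claimed∖SC = {<1 0>}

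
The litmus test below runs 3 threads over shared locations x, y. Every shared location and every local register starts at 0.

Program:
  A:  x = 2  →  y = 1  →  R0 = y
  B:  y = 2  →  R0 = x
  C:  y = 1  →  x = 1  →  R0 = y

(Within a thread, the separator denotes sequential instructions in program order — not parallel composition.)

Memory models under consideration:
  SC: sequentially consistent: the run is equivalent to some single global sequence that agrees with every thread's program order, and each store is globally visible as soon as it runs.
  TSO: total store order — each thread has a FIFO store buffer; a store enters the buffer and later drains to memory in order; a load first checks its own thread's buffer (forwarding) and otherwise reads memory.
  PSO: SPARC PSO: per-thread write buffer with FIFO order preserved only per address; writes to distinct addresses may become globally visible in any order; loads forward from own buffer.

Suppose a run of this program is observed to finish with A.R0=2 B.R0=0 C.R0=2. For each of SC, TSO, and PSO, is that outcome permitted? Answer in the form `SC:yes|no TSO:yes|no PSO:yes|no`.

SC:no TSO:yes PSO:yes

outcome vector order: (A.R0,B.R0,C.R0)
[SC] allowed = {(1,0,1); (1,0,2); (1,1,1); (1,1,2); (1,2,1); (1,2,2); (2,1,1); (2,1,2); (2,2,1); (2,2,2)}
[TSO] allowed = {(1,0,1); (1,0,2); (1,1,1); (1,1,2); (1,2,1); (1,2,2); (2,0,1); (2,0,2); (2,1,1); (2,1,2); (2,2,1); (2,2,2)}
[PSO] allowed = {(1,0,1); (1,0,2); (1,1,1); (1,1,2); (1,2,1); (1,2,2); (2,0,1); (2,0,2); (2,1,1); (2,1,2); (2,2,1); (2,2,2)}
target (2,0,2) ∈ {TSO,PSO}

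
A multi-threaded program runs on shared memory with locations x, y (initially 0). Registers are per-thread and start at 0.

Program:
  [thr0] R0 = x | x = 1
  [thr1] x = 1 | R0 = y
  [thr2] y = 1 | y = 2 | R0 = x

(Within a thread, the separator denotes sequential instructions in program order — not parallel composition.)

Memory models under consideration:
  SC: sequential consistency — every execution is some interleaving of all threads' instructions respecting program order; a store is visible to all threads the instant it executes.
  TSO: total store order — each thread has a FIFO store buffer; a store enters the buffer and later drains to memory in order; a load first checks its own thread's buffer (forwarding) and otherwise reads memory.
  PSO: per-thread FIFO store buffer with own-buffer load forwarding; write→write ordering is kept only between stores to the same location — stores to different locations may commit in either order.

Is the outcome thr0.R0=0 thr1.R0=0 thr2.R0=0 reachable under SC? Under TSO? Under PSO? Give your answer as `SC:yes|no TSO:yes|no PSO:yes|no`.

SC:no TSO:yes PSO:yes

outcome vector order: (thr0.R0,thr1.R0,thr2.R0)
SC (8): 001; 011; 020; 021; 101; 111; 120; 121
TSO (12): 000; 001; 010; 011; 020; 021; 100; 101; 110; 111; 120; 121
PSO (12): 000; 001; 010; 011; 020; 021; 100; 101; 110; 111; 120; 121
target 000 ∈ {TSO,PSO}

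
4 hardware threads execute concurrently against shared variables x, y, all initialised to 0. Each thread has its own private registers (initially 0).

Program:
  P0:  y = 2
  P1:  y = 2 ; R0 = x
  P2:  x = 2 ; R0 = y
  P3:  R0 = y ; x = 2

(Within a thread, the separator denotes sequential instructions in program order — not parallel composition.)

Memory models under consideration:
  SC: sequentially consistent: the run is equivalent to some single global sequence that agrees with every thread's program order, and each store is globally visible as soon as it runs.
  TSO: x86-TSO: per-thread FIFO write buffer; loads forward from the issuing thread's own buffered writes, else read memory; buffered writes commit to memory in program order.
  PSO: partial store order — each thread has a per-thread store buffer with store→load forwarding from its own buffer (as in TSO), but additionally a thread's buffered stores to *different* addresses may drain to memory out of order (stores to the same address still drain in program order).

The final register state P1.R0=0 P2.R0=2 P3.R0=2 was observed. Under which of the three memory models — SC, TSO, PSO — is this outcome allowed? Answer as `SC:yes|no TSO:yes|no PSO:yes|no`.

SC:yes TSO:yes PSO:yes

outcome vector order: (P1.R0,P2.R0,P3.R0)
under SC → 0/2/0; 0/2/2; 2/0/0; 2/0/2; 2/2/0; 2/2/2
under TSO → 0/0/0; 0/0/2; 0/2/0; 0/2/2; 2/0/0; 2/0/2; 2/2/0; 2/2/2
under PSO → 0/0/0; 0/0/2; 0/2/0; 0/2/2; 2/0/0; 2/0/2; 2/2/0; 2/2/2
target 0/2/2 ∈ {SC,TSO,PSO}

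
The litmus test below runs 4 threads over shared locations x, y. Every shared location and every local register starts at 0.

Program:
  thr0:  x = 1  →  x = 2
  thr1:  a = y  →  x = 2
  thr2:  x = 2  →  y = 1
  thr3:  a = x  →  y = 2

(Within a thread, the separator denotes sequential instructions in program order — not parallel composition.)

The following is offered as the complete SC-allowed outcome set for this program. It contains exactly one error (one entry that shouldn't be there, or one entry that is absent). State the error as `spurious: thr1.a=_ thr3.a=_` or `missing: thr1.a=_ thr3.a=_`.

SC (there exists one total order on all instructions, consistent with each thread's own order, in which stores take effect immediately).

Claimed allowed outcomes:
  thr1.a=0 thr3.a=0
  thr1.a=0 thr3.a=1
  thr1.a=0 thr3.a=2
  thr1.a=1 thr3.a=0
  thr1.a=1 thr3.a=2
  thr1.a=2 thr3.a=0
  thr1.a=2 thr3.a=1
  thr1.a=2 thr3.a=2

missing: thr1.a=1 thr3.a=1

outcome vector order: (thr1.a,thr3.a)
SC (9): <0 0>, <0 1>, <0 2>, <1 0>, <1 1>, <1 2>, <2 0>, <2 1>, <2 2>
SC∖claimed = {<1 1>}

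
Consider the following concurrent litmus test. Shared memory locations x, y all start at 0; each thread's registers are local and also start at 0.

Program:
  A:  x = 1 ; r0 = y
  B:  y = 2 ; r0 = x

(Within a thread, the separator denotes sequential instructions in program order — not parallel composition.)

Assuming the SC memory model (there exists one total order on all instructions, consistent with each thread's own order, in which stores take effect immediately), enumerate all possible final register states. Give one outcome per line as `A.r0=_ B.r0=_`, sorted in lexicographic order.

A.r0=0 B.r0=1
A.r0=2 B.r0=0
A.r0=2 B.r0=1

outcome vector order: (A.r0,B.r0)
|SC outcomes| = 3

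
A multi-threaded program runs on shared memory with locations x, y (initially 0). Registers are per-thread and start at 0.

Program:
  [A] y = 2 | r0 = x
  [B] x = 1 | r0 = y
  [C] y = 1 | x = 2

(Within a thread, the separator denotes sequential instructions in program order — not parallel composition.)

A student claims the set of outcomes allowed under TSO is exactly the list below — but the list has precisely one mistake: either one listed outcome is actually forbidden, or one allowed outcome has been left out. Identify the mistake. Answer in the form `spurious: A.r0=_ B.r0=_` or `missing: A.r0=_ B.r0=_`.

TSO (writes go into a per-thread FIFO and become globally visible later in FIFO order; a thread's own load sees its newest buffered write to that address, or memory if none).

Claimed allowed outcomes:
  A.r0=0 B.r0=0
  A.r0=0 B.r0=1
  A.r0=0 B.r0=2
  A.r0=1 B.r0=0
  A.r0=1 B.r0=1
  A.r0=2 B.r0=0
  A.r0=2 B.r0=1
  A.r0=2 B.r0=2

missing: A.r0=1 B.r0=2

outcome vector order: (A.r0,B.r0)
TSO (9): 0/0 0/1 0/2 1/0 1/1 1/2 2/0 2/1 2/2
TSO∖claimed = {1/2}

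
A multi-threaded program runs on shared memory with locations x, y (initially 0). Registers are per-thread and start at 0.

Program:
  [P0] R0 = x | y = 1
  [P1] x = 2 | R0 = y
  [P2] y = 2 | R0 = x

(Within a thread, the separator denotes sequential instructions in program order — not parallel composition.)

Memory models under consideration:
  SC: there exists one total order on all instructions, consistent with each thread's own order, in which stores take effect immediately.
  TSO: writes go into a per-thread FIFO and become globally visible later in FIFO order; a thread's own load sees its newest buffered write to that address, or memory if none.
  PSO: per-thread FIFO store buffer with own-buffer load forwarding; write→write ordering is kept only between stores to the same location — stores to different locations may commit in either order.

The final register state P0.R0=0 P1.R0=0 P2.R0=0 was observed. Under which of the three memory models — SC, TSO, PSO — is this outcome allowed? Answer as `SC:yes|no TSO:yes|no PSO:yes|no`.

outcome vector order: (P0.R0,P1.R0,P2.R0)
under SC → (0,0,2); (0,1,0); (0,1,2); (0,2,0); (0,2,2); (2,0,2); (2,1,0); (2,1,2); (2,2,0); (2,2,2)
under TSO → (0,0,0); (0,0,2); (0,1,0); (0,1,2); (0,2,0); (0,2,2); (2,0,0); (2,0,2); (2,1,0); (2,1,2); (2,2,0); (2,2,2)
under PSO → (0,0,0); (0,0,2); (0,1,0); (0,1,2); (0,2,0); (0,2,2); (2,0,0); (2,0,2); (2,1,0); (2,1,2); (2,2,0); (2,2,2)
target (0,0,0) ∈ {TSO,PSO}

SC:no TSO:yes PSO:yes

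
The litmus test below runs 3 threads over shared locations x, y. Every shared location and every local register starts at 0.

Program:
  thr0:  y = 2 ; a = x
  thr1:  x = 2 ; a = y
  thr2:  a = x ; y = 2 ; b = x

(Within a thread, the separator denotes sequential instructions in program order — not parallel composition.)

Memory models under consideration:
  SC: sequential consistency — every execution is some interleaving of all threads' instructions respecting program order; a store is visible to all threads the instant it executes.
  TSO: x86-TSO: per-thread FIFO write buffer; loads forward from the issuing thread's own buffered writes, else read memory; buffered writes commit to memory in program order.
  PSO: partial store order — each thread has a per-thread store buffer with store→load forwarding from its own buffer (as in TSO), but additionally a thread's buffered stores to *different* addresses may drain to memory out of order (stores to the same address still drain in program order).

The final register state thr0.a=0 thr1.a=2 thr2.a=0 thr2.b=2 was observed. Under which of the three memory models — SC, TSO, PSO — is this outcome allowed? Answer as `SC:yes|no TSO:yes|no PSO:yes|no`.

SC:yes TSO:yes PSO:yes

outcome vector order: (thr0.a,thr1.a,thr2.a,thr2.b)
[SC] allowed = {0200, 0202, 0222, 2002, 2022, 2200, 2202, 2222}
[TSO] allowed = {0000, 0002, 0022, 0200, 0202, 0222, 2000, 2002, 2022, 2200, 2202, 2222}
[PSO] allowed = {0000, 0002, 0022, 0200, 0202, 0222, 2000, 2002, 2022, 2200, 2202, 2222}
target 0202 ∈ {SC,TSO,PSO}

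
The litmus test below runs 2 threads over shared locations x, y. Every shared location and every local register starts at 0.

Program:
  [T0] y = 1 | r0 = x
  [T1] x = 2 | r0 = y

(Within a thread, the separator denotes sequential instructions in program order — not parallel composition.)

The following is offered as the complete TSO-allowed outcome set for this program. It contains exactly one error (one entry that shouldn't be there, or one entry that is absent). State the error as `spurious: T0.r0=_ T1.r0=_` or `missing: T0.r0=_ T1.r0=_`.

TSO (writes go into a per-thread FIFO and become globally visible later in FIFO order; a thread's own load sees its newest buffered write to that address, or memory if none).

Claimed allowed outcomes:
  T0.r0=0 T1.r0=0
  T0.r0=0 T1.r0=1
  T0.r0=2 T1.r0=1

outcome vector order: (T0.r0,T1.r0)
TSO: 4 outcomes — {(0,0) (0,1) (2,0) (2,1)}
TSO∖claimed = {(2,0)}

missing: T0.r0=2 T1.r0=0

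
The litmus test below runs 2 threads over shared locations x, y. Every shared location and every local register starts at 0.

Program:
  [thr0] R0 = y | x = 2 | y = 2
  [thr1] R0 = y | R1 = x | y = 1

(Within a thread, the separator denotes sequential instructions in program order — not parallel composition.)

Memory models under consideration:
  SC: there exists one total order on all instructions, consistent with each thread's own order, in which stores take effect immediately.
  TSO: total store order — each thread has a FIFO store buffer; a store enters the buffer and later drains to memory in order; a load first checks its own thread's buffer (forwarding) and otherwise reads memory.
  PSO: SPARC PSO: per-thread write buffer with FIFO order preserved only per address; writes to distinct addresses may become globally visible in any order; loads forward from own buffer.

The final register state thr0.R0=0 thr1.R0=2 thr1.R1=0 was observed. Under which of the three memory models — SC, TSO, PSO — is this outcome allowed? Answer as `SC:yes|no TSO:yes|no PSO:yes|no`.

SC:no TSO:no PSO:yes

outcome vector order: (thr0.R0,thr1.R0,thr1.R1)
SC: 4 outcomes — {(0,0,0); (0,0,2); (0,2,2); (1,0,0)}
TSO: 4 outcomes — {(0,0,0); (0,0,2); (0,2,2); (1,0,0)}
PSO: 5 outcomes — {(0,0,0); (0,0,2); (0,2,0); (0,2,2); (1,0,0)}
target (0,2,0) ∈ {PSO}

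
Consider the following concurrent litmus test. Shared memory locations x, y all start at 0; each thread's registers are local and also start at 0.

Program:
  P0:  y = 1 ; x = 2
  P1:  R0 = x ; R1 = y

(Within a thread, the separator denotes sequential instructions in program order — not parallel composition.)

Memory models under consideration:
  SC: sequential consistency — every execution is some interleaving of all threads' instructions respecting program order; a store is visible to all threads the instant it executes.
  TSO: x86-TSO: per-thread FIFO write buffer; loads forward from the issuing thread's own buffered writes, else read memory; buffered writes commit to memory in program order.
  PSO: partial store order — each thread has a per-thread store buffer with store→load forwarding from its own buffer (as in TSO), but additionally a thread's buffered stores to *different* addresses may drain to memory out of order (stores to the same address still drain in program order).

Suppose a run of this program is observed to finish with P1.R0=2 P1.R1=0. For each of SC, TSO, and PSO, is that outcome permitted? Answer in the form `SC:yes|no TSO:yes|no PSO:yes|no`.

outcome vector order: (P1.R0,P1.R1)
[SC] allowed = {0/0; 0/1; 2/1}
[TSO] allowed = {0/0; 0/1; 2/1}
[PSO] allowed = {0/0; 0/1; 2/0; 2/1}
target 2/0 ∈ {PSO}

SC:no TSO:no PSO:yes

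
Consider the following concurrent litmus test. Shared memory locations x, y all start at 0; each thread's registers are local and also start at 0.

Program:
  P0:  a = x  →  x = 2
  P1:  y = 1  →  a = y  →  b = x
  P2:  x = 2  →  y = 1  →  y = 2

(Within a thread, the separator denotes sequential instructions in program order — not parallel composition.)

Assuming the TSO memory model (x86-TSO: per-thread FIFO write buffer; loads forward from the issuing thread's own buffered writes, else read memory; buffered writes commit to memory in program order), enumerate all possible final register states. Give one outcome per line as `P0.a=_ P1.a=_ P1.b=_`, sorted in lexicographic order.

outcome vector order: (P0.a,P1.a,P1.b)
|TSO outcomes| = 6

P0.a=0 P1.a=1 P1.b=0
P0.a=0 P1.a=1 P1.b=2
P0.a=0 P1.a=2 P1.b=2
P0.a=2 P1.a=1 P1.b=0
P0.a=2 P1.a=1 P1.b=2
P0.a=2 P1.a=2 P1.b=2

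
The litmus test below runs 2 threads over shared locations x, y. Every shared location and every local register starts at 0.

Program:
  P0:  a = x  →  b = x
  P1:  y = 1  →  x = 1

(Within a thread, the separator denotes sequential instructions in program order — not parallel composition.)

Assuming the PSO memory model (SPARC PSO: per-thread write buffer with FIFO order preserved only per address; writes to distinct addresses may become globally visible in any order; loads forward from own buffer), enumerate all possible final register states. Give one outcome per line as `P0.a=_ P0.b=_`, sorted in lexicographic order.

P0.a=0 P0.b=0
P0.a=0 P0.b=1
P0.a=1 P0.b=1

outcome vector order: (P0.a,P0.b)
|PSO outcomes| = 3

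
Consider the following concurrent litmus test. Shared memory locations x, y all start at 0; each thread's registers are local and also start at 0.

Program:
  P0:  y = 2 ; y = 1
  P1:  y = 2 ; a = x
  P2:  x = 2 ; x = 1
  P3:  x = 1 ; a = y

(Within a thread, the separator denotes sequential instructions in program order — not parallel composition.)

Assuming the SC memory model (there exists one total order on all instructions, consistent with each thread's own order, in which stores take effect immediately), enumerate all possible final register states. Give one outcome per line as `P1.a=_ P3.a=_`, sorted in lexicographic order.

P1.a=0 P3.a=1
P1.a=0 P3.a=2
P1.a=1 P3.a=0
P1.a=1 P3.a=1
P1.a=1 P3.a=2
P1.a=2 P3.a=0
P1.a=2 P3.a=1
P1.a=2 P3.a=2

outcome vector order: (P1.a,P3.a)
|SC outcomes| = 8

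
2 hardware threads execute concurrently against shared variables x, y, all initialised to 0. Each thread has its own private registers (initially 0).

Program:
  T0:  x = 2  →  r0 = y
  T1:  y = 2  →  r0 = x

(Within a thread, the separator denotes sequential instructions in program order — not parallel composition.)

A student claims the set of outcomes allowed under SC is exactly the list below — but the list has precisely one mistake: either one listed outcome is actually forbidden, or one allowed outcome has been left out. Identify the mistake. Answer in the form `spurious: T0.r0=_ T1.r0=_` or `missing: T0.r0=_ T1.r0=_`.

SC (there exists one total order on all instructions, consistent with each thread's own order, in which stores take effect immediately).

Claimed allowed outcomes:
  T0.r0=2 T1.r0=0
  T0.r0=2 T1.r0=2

missing: T0.r0=0 T1.r0=2

outcome vector order: (T0.r0,T1.r0)
SC: 3 outcomes — {0/2, 2/0, 2/2}
SC∖claimed = {0/2}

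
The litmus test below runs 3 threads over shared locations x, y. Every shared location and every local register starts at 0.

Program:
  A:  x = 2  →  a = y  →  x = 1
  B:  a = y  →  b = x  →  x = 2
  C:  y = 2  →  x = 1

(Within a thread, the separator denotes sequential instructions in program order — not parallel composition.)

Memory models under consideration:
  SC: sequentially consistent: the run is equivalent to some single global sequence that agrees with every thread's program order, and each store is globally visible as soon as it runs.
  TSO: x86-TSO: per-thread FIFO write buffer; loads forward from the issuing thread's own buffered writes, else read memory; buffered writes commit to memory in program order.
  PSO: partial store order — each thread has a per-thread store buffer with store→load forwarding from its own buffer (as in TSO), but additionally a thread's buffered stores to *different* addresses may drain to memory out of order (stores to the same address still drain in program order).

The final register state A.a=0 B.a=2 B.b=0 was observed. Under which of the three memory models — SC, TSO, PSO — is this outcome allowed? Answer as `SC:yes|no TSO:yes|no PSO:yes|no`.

outcome vector order: (A.a,B.a,B.b)
SC: 11 outcomes — {000; 001; 002; 021; 022; 200; 201; 202; 220; 221; 222}
TSO: 12 outcomes — {000; 001; 002; 020; 021; 022; 200; 201; 202; 220; 221; 222}
PSO: 12 outcomes — {000; 001; 002; 020; 021; 022; 200; 201; 202; 220; 221; 222}
target 020 ∈ {TSO,PSO}

SC:no TSO:yes PSO:yes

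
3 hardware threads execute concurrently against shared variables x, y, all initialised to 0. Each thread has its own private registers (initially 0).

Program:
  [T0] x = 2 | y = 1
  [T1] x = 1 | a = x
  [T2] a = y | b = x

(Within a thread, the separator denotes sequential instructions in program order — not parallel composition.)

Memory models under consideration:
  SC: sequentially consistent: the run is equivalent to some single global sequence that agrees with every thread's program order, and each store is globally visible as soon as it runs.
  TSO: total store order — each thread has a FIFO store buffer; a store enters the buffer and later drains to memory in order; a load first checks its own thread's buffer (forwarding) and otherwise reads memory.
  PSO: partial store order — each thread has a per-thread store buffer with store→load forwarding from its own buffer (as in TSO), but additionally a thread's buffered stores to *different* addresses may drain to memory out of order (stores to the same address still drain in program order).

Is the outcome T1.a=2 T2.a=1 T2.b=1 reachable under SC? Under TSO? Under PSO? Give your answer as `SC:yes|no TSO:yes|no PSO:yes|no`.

SC:no TSO:no PSO:yes

outcome vector order: (T1.a,T2.a,T2.b)
SC (9): 1/0/0, 1/0/1, 1/0/2, 1/1/1, 1/1/2, 2/0/0, 2/0/1, 2/0/2, 2/1/2
TSO (9): 1/0/0, 1/0/1, 1/0/2, 1/1/1, 1/1/2, 2/0/0, 2/0/1, 2/0/2, 2/1/2
PSO (12): 1/0/0, 1/0/1, 1/0/2, 1/1/0, 1/1/1, 1/1/2, 2/0/0, 2/0/1, 2/0/2, 2/1/0, 2/1/1, 2/1/2
target 2/1/1 ∈ {PSO}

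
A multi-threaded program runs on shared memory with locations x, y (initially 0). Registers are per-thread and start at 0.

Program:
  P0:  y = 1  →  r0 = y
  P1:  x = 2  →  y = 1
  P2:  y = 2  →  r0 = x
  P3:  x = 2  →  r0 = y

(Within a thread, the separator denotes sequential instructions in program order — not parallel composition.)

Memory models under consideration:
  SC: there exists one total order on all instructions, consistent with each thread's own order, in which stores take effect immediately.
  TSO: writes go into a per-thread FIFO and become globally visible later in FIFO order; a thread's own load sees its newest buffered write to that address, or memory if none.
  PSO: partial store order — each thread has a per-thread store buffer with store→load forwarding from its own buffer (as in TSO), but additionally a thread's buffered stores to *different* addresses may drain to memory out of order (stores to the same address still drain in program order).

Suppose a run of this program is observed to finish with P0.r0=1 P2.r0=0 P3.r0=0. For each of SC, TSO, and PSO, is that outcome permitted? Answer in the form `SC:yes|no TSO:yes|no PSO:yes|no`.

outcome vector order: (P0.r0,P2.r0,P3.r0)
SC: 10 outcomes — {<1 0 1> <1 0 2> <1 2 0> <1 2 1> <1 2 2> <2 0 1> <2 0 2> <2 2 0> <2 2 1> <2 2 2>}
TSO: 12 outcomes — {<1 0 0> <1 0 1> <1 0 2> <1 2 0> <1 2 1> <1 2 2> <2 0 0> <2 0 1> <2 0 2> <2 2 0> <2 2 1> <2 2 2>}
PSO: 12 outcomes — {<1 0 0> <1 0 1> <1 0 2> <1 2 0> <1 2 1> <1 2 2> <2 0 0> <2 0 1> <2 0 2> <2 2 0> <2 2 1> <2 2 2>}
target <1 0 0> ∈ {TSO,PSO}

SC:no TSO:yes PSO:yes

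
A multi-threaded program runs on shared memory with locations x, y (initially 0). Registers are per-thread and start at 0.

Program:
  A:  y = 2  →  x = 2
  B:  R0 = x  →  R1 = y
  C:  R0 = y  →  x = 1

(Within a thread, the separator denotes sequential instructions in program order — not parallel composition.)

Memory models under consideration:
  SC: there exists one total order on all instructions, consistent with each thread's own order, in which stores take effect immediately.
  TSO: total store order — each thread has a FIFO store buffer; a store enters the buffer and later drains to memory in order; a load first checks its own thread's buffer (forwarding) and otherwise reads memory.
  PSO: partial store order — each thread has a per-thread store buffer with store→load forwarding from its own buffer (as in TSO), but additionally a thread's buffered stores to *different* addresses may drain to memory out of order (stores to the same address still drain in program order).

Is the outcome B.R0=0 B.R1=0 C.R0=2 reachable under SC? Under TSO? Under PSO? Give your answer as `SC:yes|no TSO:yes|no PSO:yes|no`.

outcome vector order: (B.R0,B.R1,C.R0)
SC: 9 outcomes — {000; 002; 020; 022; 100; 120; 122; 220; 222}
TSO: 9 outcomes — {000; 002; 020; 022; 100; 120; 122; 220; 222}
PSO: 11 outcomes — {000; 002; 020; 022; 100; 120; 122; 200; 202; 220; 222}
target 002 ∈ {SC,TSO,PSO}

SC:yes TSO:yes PSO:yes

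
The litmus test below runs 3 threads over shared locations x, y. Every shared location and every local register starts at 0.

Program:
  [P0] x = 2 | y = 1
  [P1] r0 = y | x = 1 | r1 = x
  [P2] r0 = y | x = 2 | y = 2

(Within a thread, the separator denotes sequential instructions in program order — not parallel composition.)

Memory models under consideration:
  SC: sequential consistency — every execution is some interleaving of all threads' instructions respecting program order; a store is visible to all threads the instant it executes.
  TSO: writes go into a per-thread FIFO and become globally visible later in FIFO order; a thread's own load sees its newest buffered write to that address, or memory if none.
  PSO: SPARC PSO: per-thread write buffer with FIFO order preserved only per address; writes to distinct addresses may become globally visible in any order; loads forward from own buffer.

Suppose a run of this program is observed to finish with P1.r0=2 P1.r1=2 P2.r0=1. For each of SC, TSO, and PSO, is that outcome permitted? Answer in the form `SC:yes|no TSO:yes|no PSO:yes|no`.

outcome vector order: (P1.r0,P1.r1,P2.r0)
SC (11): 010, 011, 020, 021, 110, 111, 120, 121, 210, 211, 220
TSO (11): 010, 011, 020, 021, 110, 111, 120, 121, 210, 211, 220
PSO (12): 010, 011, 020, 021, 110, 111, 120, 121, 210, 211, 220, 221
target 221 ∈ {PSO}

SC:no TSO:no PSO:yes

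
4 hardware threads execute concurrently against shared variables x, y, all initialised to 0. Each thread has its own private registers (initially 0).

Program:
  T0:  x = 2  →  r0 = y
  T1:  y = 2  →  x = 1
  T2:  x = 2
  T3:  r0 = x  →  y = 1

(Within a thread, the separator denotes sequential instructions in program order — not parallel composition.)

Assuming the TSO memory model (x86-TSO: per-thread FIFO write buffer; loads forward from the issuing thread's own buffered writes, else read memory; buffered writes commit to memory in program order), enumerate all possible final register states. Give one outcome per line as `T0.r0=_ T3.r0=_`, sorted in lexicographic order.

outcome vector order: (T0.r0,T3.r0)
|TSO outcomes| = 9

T0.r0=0 T3.r0=0
T0.r0=0 T3.r0=1
T0.r0=0 T3.r0=2
T0.r0=1 T3.r0=0
T0.r0=1 T3.r0=1
T0.r0=1 T3.r0=2
T0.r0=2 T3.r0=0
T0.r0=2 T3.r0=1
T0.r0=2 T3.r0=2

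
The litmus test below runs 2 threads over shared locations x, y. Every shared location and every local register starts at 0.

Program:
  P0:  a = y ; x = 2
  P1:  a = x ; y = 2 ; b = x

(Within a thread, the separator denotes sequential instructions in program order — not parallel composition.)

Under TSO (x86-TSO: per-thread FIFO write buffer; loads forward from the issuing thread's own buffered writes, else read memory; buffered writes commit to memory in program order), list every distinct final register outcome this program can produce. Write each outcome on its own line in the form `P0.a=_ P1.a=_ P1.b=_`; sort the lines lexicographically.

P0.a=0 P1.a=0 P1.b=0
P0.a=0 P1.a=0 P1.b=2
P0.a=0 P1.a=2 P1.b=2
P0.a=2 P1.a=0 P1.b=0
P0.a=2 P1.a=0 P1.b=2

outcome vector order: (P0.a,P1.a,P1.b)
|TSO outcomes| = 5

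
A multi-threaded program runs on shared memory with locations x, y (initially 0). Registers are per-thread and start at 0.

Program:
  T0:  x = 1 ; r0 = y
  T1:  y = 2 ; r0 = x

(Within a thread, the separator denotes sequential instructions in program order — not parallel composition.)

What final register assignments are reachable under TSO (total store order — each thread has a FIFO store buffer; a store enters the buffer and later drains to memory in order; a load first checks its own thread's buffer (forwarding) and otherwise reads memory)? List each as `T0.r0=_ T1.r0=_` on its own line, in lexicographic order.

T0.r0=0 T1.r0=0
T0.r0=0 T1.r0=1
T0.r0=2 T1.r0=0
T0.r0=2 T1.r0=1

outcome vector order: (T0.r0,T1.r0)
|TSO outcomes| = 4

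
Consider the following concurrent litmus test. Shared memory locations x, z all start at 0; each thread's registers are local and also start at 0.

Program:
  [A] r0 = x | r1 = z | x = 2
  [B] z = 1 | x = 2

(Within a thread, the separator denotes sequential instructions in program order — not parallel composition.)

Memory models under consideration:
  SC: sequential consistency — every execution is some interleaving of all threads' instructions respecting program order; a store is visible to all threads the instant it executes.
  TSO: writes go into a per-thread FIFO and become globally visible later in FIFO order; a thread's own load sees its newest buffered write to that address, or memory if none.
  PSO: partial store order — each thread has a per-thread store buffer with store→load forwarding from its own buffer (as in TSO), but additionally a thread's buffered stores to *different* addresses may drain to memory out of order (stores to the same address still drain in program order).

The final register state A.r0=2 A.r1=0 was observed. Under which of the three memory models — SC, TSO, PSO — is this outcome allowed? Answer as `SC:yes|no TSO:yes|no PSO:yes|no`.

SC:no TSO:no PSO:yes

outcome vector order: (A.r0,A.r1)
under SC → (0,0), (0,1), (2,1)
under TSO → (0,0), (0,1), (2,1)
under PSO → (0,0), (0,1), (2,0), (2,1)
target (2,0) ∈ {PSO}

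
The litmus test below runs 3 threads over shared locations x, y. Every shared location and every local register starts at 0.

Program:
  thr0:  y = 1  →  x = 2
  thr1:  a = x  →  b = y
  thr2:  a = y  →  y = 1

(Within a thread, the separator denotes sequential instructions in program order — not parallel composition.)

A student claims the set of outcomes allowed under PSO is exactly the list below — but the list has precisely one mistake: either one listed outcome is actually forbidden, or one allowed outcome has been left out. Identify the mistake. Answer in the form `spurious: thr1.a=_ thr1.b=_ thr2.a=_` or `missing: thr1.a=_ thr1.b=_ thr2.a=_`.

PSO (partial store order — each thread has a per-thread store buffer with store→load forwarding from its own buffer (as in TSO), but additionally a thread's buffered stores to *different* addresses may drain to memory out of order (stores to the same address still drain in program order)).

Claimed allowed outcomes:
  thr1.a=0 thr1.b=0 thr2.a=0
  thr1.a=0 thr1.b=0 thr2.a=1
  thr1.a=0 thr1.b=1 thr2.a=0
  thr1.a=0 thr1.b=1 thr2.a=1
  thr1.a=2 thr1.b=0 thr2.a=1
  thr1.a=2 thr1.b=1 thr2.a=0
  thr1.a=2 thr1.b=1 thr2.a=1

outcome vector order: (thr1.a,thr1.b,thr2.a)
[PSO] allowed = {000 001 010 011 200 201 210 211}
PSO∖claimed = {200}

missing: thr1.a=2 thr1.b=0 thr2.a=0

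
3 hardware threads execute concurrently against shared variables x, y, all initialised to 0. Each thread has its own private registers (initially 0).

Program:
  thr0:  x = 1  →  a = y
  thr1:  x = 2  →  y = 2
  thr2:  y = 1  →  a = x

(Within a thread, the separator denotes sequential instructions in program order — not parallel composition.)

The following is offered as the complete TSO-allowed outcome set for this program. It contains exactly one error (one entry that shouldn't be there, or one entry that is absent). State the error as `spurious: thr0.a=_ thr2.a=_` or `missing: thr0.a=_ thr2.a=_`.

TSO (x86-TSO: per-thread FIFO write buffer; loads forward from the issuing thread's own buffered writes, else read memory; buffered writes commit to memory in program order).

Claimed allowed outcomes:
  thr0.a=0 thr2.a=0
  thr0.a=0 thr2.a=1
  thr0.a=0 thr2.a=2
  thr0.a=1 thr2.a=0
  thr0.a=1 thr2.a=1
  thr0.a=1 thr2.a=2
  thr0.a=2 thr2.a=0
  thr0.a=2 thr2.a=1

outcome vector order: (thr0.a,thr2.a)
[TSO] allowed = {(0,0); (0,1); (0,2); (1,0); (1,1); (1,2); (2,0); (2,1); (2,2)}
TSO∖claimed = {(2,2)}

missing: thr0.a=2 thr2.a=2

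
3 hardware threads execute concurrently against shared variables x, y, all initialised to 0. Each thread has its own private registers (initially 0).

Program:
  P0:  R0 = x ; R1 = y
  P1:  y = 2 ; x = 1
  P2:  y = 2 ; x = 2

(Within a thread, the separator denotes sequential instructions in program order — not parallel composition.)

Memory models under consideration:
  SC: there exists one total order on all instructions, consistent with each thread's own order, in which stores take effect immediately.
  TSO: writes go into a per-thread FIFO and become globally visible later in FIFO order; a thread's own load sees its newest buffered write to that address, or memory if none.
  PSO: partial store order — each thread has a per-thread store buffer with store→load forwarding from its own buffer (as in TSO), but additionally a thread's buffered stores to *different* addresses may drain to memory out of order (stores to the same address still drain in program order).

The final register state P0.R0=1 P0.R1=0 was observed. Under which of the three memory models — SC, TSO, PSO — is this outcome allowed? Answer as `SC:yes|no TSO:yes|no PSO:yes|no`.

SC:no TSO:no PSO:yes

outcome vector order: (P0.R0,P0.R1)
SC (4): (0,0), (0,2), (1,2), (2,2)
TSO (4): (0,0), (0,2), (1,2), (2,2)
PSO (6): (0,0), (0,2), (1,0), (1,2), (2,0), (2,2)
target (1,0) ∈ {PSO}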